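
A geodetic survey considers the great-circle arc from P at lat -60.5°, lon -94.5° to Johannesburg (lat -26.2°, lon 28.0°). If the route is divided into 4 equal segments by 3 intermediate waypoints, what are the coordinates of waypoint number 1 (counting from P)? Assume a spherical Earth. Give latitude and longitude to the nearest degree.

Write both endpoints as unit vectors p₁, p₂ with components (cos φ cos λ, cos φ sin λ, sin φ).
The central angle between the endpoints is δ = arccos(p₁·p₂) ≈ 1.423 rad (81.6°).
Interpolate at f = 1/4 with slerp weights a = sin((1−f)δ)/sin δ ≈ 0.886, b = sin(fδ)/sin δ ≈ 0.352.
p = a·p₁ + b·p₂ ≈ (0.245, -0.286, -0.926); φ = arcsin(p_z) ≈ -67.87°, λ = atan2(p_y, p_x) ≈ -49.48°.

≈ lat -68°, lon -49°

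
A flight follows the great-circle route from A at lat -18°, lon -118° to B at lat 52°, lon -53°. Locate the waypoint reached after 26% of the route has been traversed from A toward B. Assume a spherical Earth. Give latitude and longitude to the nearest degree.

≈ lat 2°, lon -105°

From cos δ = sin φ₁ sin φ₂ + cos φ₁ cos φ₂ cos Δλ, the central angle is δ ≈ 1.567 rad (89.8°).
Interpolate at f = 0.26 with slerp weights a = sin((1−f)δ)/sin δ ≈ 0.917, b = sin(fδ)/sin δ ≈ 0.396.
p = a·p₁ + b·p₂ ≈ (-0.262, -0.965, 0.029); φ = arcsin(p_z) ≈ 1.66°, λ = atan2(p_y, p_x) ≈ -105.22°.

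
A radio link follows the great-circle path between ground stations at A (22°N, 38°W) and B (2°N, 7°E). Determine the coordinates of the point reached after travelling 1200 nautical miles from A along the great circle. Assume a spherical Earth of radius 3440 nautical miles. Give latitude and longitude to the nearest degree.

From cos δ = sin φ₁ sin φ₂ + cos φ₁ cos φ₂ cos Δλ, the central angle is δ ≈ 0.839 rad (48.1°). The total great-circle distance is δ·R ≈ 0.839 × 3440 ≈ 2886 nmi, so the target fraction is f = 1200/2886 ≈ 0.416.
Interpolate at f ≈ 0.416 with slerp weights a = sin((1−f)δ)/sin δ ≈ 0.633, b = sin(fδ)/sin δ ≈ 0.459.
p = a·p₁ + b·p₂ ≈ (0.918, -0.305, 0.253); φ = arcsin(p_z) ≈ 14.66°, λ = atan2(p_y, p_x) ≈ -18.39°.

≈ (15°N, 18°W)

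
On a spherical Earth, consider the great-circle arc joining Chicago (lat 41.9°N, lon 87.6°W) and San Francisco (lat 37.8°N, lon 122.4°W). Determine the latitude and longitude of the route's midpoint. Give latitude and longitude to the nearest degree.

≈ lat 41°N, lon 106°W

Write both endpoints as unit vectors p₁, p₂ with components (cos φ cos λ, cos φ sin λ, sin φ).
The central angle between the endpoints is δ = arccos(p₁·p₂) ≈ 0.468 rad (26.8°).
Interpolate at f = 1/2 with slerp weights a = sin((1−f)δ)/sin δ ≈ 0.514, b = sin(fδ)/sin δ ≈ 0.514.
p = a·p₁ + b·p₂ ≈ (-0.202, -0.725, 0.658); φ = arcsin(p_z) ≈ 41.17°, λ = atan2(p_y, p_x) ≈ -105.54°.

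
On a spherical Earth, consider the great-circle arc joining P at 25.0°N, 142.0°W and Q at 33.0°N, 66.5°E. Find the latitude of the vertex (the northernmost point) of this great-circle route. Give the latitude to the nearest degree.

The great circle lies in the plane with unit normal n̂ = (p₁ × p₂)/|p₁ × p₂|.
Here n̂_z ≈ -0.403; the vertex latitude is φ_max = arccos|n̂_z| ≈ 66.2°.
Check via Clairaut: cos φ_max = |cos φ₁| · sin C = cos(25.0°)·sin(26.4°) ≈ 0.403, again giving ≈ 66.2°.

≈ 66°N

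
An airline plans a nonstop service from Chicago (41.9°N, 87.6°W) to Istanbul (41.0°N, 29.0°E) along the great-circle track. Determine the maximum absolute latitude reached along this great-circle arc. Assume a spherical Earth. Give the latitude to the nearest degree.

The great circle lies in the plane with unit normal n̂ = (p₁ × p₂)/|p₁ × p₂|.
Here n̂_z ≈ +0.511; the vertex latitude is φ_max = arccos|n̂_z| ≈ 59.3°.
Check via Clairaut: cos φ_max = |cos φ₁| · sin C = cos(41.9°)·sin(43.4°) ≈ 0.511, again giving ≈ 59.3°.

≈ 59°N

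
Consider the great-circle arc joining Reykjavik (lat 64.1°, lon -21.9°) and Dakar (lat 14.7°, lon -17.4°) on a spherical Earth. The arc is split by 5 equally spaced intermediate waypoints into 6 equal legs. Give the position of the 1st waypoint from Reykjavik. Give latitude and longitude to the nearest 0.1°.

Write both endpoints as unit vectors p₁, p₂ with components (cos φ cos λ, cos φ sin λ, sin φ).
The central angle between the endpoints is δ = arccos(p₁·p₂) ≈ 0.864 rad (49.5°).
Interpolate at f = 1/6 with slerp weights a = sin((1−f)δ)/sin δ ≈ 0.867, b = sin(fδ)/sin δ ≈ 0.189.
p = a·p₁ + b·p₂ ≈ (0.526, -0.196, 0.828); φ = arcsin(p_z) ≈ 55.88°, λ = atan2(p_y, p_x) ≈ -20.44°.

≈ lat 55.9°, lon -20.4°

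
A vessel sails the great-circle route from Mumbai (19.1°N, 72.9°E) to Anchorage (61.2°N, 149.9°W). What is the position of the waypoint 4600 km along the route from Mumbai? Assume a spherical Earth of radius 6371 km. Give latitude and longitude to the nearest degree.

Convert each endpoint to a unit vector on the sphere (x = cos φ cos λ, y = cos φ sin λ, z = sin φ).
The central angle between the endpoints is δ = arccos(p₁·p₂) ≈ 1.618 rad (92.7°). The total great-circle distance is δ·R ≈ 1.618 × 6371 ≈ 10309 km, so the target fraction is f = 4600/10309 ≈ 0.446.
Interpolate at f ≈ 0.446 with slerp weights a = sin((1−f)δ)/sin δ ≈ 0.782, b = sin(fδ)/sin δ ≈ 0.662.
p = a·p₁ + b·p₂ ≈ (-0.059, 0.546, 0.836); φ = arcsin(p_z) ≈ 56.68°, λ = atan2(p_y, p_x) ≈ 96.12°.

≈ (57°N, 96°E)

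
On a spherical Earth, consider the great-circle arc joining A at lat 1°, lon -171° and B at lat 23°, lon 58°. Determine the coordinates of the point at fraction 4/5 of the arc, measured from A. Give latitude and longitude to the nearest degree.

From cos δ = sin φ₁ sin φ₂ + cos φ₁ cos φ₂ cos Δλ, the central angle is δ ≈ 2.211 rad (126.7°).
Interpolate at f = 4/5 with slerp weights a = sin((1−f)δ)/sin δ ≈ 0.533, b = sin(fδ)/sin δ ≈ 1.222.
p = a·p₁ + b·p₂ ≈ (0.070, 0.871, 0.487); φ = arcsin(p_z) ≈ 29.14°, λ = atan2(p_y, p_x) ≈ 85.43°.

≈ lat 29°, lon 85°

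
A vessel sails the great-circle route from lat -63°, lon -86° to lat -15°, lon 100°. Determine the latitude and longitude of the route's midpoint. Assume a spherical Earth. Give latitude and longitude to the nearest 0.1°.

≈ lat -65.8°, lon 105.3°

Write both endpoints as unit vectors p₁, p₂ with components (cos φ cos λ, cos φ sin λ, sin φ).
The central angle between the endpoints is δ = arccos(p₁·p₂) ≈ 1.778 rad (101.9°).
Interpolate at f = 1/2 with slerp weights a = sin((1−f)δ)/sin δ ≈ 0.793, b = sin(fδ)/sin δ ≈ 0.793.
p = a·p₁ + b·p₂ ≈ (-0.108, 0.395, -0.912); φ = arcsin(p_z) ≈ -65.81°, λ = atan2(p_y, p_x) ≈ 105.27°.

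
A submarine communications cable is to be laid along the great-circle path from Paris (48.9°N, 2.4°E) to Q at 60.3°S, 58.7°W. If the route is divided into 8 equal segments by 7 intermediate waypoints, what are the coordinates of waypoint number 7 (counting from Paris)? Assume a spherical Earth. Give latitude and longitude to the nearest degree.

≈ 48°S, 44°W

Write both endpoints as unit vectors p₁, p₂ with components (cos φ cos λ, cos φ sin λ, sin φ).
The central angle between the endpoints is δ = arccos(p₁·p₂) ≈ 2.091 rad (119.8°).
Interpolate at f = 7/8 with slerp weights a = sin((1−f)δ)/sin δ ≈ 0.298, b = sin(fδ)/sin δ ≈ 1.114.
p = a·p₁ + b·p₂ ≈ (0.482, -0.463, -0.743); φ = arcsin(p_z) ≈ -48.01°, λ = atan2(p_y, p_x) ≈ -43.85°.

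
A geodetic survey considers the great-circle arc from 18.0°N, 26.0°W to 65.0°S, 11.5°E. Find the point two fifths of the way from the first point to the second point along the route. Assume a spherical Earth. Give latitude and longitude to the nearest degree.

≈ 16°S, 17°W

Write both endpoints as unit vectors p₁, p₂ with components (cos φ cos λ, cos φ sin λ, sin φ).
The central angle between the endpoints is δ = arccos(p₁·p₂) ≈ 1.532 rad (87.8°).
Interpolate at f = 2/5 with slerp weights a = sin((1−f)δ)/sin δ ≈ 0.796, b = sin(fδ)/sin δ ≈ 0.576.
p = a·p₁ + b·p₂ ≈ (0.919, -0.283, -0.276); φ = arcsin(p_z) ≈ -16.01°, λ = atan2(p_y, p_x) ≈ -17.14°.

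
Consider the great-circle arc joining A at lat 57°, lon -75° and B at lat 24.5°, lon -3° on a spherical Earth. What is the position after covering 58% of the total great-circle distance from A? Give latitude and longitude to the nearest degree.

From cos δ = sin φ₁ sin φ₂ + cos φ₁ cos φ₂ cos Δλ, the central angle is δ ≈ 1.046 rad (59.9°).
Interpolate at f = 0.58 with slerp weights a = sin((1−f)δ)/sin δ ≈ 0.491, b = sin(fδ)/sin δ ≈ 0.659.
p = a·p₁ + b·p₂ ≈ (0.668, -0.290, 0.685); φ = arcsin(p_z) ≈ 43.27°, λ = atan2(p_y, p_x) ≈ -23.46°.

≈ lat 43°, lon -23°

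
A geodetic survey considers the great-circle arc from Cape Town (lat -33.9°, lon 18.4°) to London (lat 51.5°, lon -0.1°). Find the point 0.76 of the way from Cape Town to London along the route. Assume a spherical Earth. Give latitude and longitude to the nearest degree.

Convert each endpoint to a unit vector on the sphere (x = cos φ cos λ, y = cos φ sin λ, z = sin φ).
The central angle between the endpoints is δ = arccos(p₁·p₂) ≈ 1.517 rad (86.9°).
Interpolate at f = 0.76 with slerp weights a = sin((1−f)δ)/sin δ ≈ 0.357, b = sin(fδ)/sin δ ≈ 0.915.
p = a·p₁ + b·p₂ ≈ (0.851, 0.092, 0.517); φ = arcsin(p_z) ≈ 31.16°, λ = atan2(p_y, p_x) ≈ 6.20°.

≈ lat 31°, lon 6°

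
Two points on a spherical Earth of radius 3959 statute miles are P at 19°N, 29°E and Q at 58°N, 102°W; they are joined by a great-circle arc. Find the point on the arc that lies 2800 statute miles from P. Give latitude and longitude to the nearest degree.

≈ 54°N, 3°E

From cos δ = sin φ₁ sin φ₂ + cos φ₁ cos φ₂ cos Δλ, the central angle is δ ≈ 1.623 rad (93.0°). The total great-circle distance is δ·R ≈ 1.623 × 3959 ≈ 6427 mi, so the target fraction is f = 2800/6427 ≈ 0.436.
Interpolate at f ≈ 0.436 with slerp weights a = sin((1−f)δ)/sin δ ≈ 0.794, b = sin(fδ)/sin δ ≈ 0.651.
p = a·p₁ + b·p₂ ≈ (0.585, 0.027, 0.810); φ = arcsin(p_z) ≈ 54.14°, λ = atan2(p_y, p_x) ≈ 2.63°.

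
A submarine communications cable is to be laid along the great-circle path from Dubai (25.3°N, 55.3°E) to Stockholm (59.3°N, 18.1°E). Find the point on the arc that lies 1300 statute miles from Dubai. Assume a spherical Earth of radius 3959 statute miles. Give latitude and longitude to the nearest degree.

≈ 42°N, 44°E

Convert each endpoint to a unit vector on the sphere (x = cos φ cos λ, y = cos φ sin λ, z = sin φ).
The central angle between the endpoints is δ = arccos(p₁·p₂) ≈ 0.745 rad (42.7°). The total great-circle distance is δ·R ≈ 0.745 × 3959 ≈ 2949 mi, so the target fraction is f = 1300/2949 ≈ 0.441.
Interpolate at f ≈ 0.441 with slerp weights a = sin((1−f)δ)/sin δ ≈ 0.597, b = sin(fδ)/sin δ ≈ 0.476.
p = a·p₁ + b·p₂ ≈ (0.538, 0.519, 0.664); φ = arcsin(p_z) ≈ 41.61°, λ = atan2(p_y, p_x) ≈ 43.97°.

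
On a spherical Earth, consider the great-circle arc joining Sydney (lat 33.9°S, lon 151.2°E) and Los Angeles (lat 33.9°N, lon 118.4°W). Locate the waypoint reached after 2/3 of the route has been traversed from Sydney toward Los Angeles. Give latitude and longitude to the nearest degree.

The haversine formula gives a central angle δ ≈ 1.892 rad (108.4°) between the endpoints.
Interpolate at f = 2/3 with slerp weights a = sin((1−f)δ)/sin δ ≈ 0.622, b = sin(fδ)/sin δ ≈ 1.004.
p = a·p₁ + b·p₂ ≈ (-0.848, -0.484, 0.213); φ = arcsin(p_z) ≈ 12.31°, λ = atan2(p_y, p_x) ≈ -150.27°.

≈ lat 12°N, lon 150°W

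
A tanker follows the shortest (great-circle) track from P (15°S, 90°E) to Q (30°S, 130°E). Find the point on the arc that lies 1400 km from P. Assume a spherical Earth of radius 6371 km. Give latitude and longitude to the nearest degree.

≈ (21°S, 102°E)

The haversine formula gives a central angle δ ≈ 0.692 rad (39.6°) between the endpoints. The total great-circle distance is δ·R ≈ 0.692 × 6371 ≈ 4406 km, so the target fraction is f = 1400/4406 ≈ 0.318.
Interpolate at f ≈ 0.318 with slerp weights a = sin((1−f)δ)/sin δ ≈ 0.713, b = sin(fδ)/sin δ ≈ 0.342.
p = a·p₁ + b·p₂ ≈ (-0.190, 0.915, -0.355); φ = arcsin(p_z) ≈ -20.82°, λ = atan2(p_y, p_x) ≈ 101.74°.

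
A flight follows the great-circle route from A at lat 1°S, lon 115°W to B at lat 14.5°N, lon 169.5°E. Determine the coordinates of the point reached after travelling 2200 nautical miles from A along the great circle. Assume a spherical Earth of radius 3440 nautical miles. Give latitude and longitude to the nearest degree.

≈ lat 8°N, lon 151°W

Write both endpoints as unit vectors p₁, p₂ with components (cos φ cos λ, cos φ sin λ, sin φ).
The central angle between the endpoints is δ = arccos(p₁·p₂) ≈ 1.330 rad (76.2°). The total great-circle distance is δ·R ≈ 1.330 × 3440 ≈ 4577 nmi, so the target fraction is f = 2200/4577 ≈ 0.481.
Interpolate at f ≈ 0.481 with slerp weights a = sin((1−f)δ)/sin δ ≈ 0.656, b = sin(fδ)/sin δ ≈ 0.614.
p = a·p₁ + b·p₂ ≈ (-0.862, -0.486, 0.142); φ = arcsin(p_z) ≈ 8.19°, λ = atan2(p_y, p_x) ≈ -150.58°.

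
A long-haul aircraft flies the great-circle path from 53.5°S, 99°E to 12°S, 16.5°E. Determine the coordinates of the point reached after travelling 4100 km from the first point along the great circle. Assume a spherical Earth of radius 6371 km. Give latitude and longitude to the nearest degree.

The haversine formula gives a central angle δ ≈ 1.325 rad (75.9°) between the endpoints. The total great-circle distance is δ·R ≈ 1.325 × 6371 ≈ 8443 km, so the target fraction is f = 4100/8443 ≈ 0.486.
Interpolate at f ≈ 0.486 with slerp weights a = sin((1−f)δ)/sin δ ≈ 0.650, b = sin(fδ)/sin δ ≈ 0.619.
p = a·p₁ + b·p₂ ≈ (0.520, 0.553, -0.651); φ = arcsin(p_z) ≈ -40.60°, λ = atan2(p_y, p_x) ≈ 46.80°.

≈ 41°S, 47°E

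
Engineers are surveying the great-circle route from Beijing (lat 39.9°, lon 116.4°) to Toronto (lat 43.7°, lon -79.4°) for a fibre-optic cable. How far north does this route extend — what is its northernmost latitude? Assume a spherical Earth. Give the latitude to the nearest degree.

≈ 81°

The great circle lies in the plane with unit normal n̂ = (p₁ × p₂)/|p₁ × p₂|.
Here n̂_z ≈ +0.152; the vertex latitude is φ_max = arccos|n̂_z| ≈ 81.3°.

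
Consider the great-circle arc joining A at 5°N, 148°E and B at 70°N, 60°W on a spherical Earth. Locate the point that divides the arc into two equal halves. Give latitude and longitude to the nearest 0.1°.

≈ 55.2°N, 161.0°E

From cos δ = sin φ₁ sin φ₂ + cos φ₁ cos φ₂ cos Δλ, the central angle is δ ≈ 1.792 rad (102.6°).
Interpolate at f = 1/2 with slerp weights a = sin((1−f)δ)/sin δ ≈ 0.800, b = sin(fδ)/sin δ ≈ 0.800.
p = a·p₁ + b·p₂ ≈ (-0.539, 0.185, 0.822); φ = arcsin(p_z) ≈ 55.24°, λ = atan2(p_y, p_x) ≈ 161.02°.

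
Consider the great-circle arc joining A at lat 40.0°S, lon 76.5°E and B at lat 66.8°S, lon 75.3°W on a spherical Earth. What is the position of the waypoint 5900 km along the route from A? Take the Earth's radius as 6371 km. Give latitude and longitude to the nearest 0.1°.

≈ lat 80.6°S, lon 28.9°W

Write both endpoints as unit vectors p₁, p₂ with components (cos φ cos λ, cos φ sin λ, sin φ).
The central angle between the endpoints is δ = arccos(p₁·p₂) ≈ 1.240 rad (71.0°). The total great-circle distance is δ·R ≈ 1.240 × 6371 ≈ 7900 km, so the target fraction is f = 5900/7900 ≈ 0.747.
Interpolate at f ≈ 0.747 with slerp weights a = sin((1−f)δ)/sin δ ≈ 0.326, b = sin(fδ)/sin δ ≈ 0.845.
p = a·p₁ + b·p₂ ≈ (0.143, -0.079, -0.987); φ = arcsin(p_z) ≈ -80.61°, λ = atan2(p_y, p_x) ≈ -28.90°.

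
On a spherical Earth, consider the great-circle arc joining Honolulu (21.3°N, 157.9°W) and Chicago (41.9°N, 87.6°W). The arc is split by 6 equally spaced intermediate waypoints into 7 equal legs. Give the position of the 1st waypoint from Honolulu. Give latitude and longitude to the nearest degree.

Convert each endpoint to a unit vector on the sphere (x = cos φ cos λ, y = cos φ sin λ, z = sin φ).
The central angle between the endpoints is δ = arccos(p₁·p₂) ≈ 1.074 rad (61.6°).
Interpolate at f = 1/7 with slerp weights a = sin((1−f)δ)/sin δ ≈ 0.905, b = sin(fδ)/sin δ ≈ 0.174.
p = a·p₁ + b·p₂ ≈ (-0.776, -0.447, 0.445); φ = arcsin(p_z) ≈ 26.42°, λ = atan2(p_y, p_x) ≈ -150.08°.

≈ (26°N, 150°W)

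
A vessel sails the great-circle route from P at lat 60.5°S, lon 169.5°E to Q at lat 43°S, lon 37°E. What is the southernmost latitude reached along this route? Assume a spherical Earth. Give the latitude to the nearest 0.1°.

≈ 73.5°S

The great circle lies in the plane with unit normal n̂ = (p₁ × p₂)/|p₁ × p₂|.
Here n̂_z ≈ -0.283; the vertex latitude is φ_max = arccos|n̂_z| ≈ 73.5°.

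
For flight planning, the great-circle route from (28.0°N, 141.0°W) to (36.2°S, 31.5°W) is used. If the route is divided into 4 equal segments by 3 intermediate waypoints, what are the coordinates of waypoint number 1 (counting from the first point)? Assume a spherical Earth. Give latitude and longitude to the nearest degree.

Write both endpoints as unit vectors p₁, p₂ with components (cos φ cos λ, cos φ sin λ, sin φ).
The central angle between the endpoints is δ = arccos(p₁·p₂) ≈ 2.112 rad (121.0°).
Interpolate at f = 1/4 with slerp weights a = sin((1−f)δ)/sin δ ≈ 1.167, b = sin(fδ)/sin δ ≈ 0.588.
p = a·p₁ + b·p₂ ≈ (-0.396, -0.896, 0.201); φ = arcsin(p_z) ≈ 11.57°, λ = atan2(p_y, p_x) ≈ -113.85°.

≈ (12°N, 114°W)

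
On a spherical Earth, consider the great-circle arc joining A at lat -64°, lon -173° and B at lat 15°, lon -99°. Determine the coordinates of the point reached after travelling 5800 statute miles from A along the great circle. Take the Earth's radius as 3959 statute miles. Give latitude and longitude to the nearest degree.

Convert each endpoint to a unit vector on the sphere (x = cos φ cos λ, y = cos φ sin λ, z = sin φ).
The central angle between the endpoints is δ = arccos(p₁·p₂) ≈ 1.687 rad (96.7°). The total great-circle distance is δ·R ≈ 1.687 × 3959 ≈ 6679 mi, so the target fraction is f = 5800/6679 ≈ 0.868.
Interpolate at f ≈ 0.868 with slerp weights a = sin((1−f)δ)/sin δ ≈ 0.222, b = sin(fδ)/sin δ ≈ 1.001.
p = a·p₁ + b·p₂ ≈ (-0.248, -0.967, 0.060); φ = arcsin(p_z) ≈ 3.44°, λ = atan2(p_y, p_x) ≈ -104.37°.

≈ lat 3°, lon -104°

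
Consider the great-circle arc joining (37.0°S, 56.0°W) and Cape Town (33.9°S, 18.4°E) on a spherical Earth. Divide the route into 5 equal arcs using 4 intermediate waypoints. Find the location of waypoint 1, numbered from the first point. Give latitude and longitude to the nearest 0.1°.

Write both endpoints as unit vectors p₁, p₂ with components (cos φ cos λ, cos φ sin λ, sin φ).
The central angle between the endpoints is δ = arccos(p₁·p₂) ≈ 1.031 rad (59.1°).
Interpolate at f = 1/5 with slerp weights a = sin((1−f)δ)/sin δ ≈ 0.856, b = sin(fδ)/sin δ ≈ 0.239.
p = a·p₁ + b·p₂ ≈ (0.570, -0.504, -0.648); φ = arcsin(p_z) ≈ -40.42°, λ = atan2(p_y, p_x) ≈ -41.49°.

≈ (40.4°S, 41.5°W)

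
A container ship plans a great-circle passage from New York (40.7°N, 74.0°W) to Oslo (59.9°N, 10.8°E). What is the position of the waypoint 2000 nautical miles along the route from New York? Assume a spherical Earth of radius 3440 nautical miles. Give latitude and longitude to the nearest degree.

The haversine formula gives a central angle δ ≈ 0.929 rad (53.2°) between the endpoints. The total great-circle distance is δ·R ≈ 0.929 × 3440 ≈ 3196 nmi, so the target fraction is f = 2000/3196 ≈ 0.626.
Interpolate at f ≈ 0.626 with slerp weights a = sin((1−f)δ)/sin δ ≈ 0.425, b = sin(fδ)/sin δ ≈ 0.686.
p = a·p₁ + b·p₂ ≈ (0.427, -0.245, 0.870); φ = arcsin(p_z) ≈ 60.51°, λ = atan2(p_y, p_x) ≈ -29.92°.

≈ 61°N, 30°W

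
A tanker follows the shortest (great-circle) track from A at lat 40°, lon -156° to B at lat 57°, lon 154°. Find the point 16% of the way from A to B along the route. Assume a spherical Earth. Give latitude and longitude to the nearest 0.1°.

Convert each endpoint to a unit vector on the sphere (x = cos φ cos λ, y = cos φ sin λ, z = sin φ).
The central angle between the endpoints is δ = arccos(p₁·p₂) ≈ 0.631 rad (36.2°).
Interpolate at f = 0.16 with slerp weights a = sin((1−f)δ)/sin δ ≈ 0.857, b = sin(fδ)/sin δ ≈ 0.171.
p = a·p₁ + b·p₂ ≈ (-0.683, -0.226, 0.694); φ = arcsin(p_z) ≈ 43.96°, λ = atan2(p_y, p_x) ≈ -161.68°.

≈ lat 44.0°, lon -161.7°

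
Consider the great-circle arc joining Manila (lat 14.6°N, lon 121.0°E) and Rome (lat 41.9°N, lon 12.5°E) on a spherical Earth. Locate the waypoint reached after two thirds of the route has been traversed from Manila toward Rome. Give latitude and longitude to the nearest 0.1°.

Convert each endpoint to a unit vector on the sphere (x = cos φ cos λ, y = cos φ sin λ, z = sin φ).
The central angle between the endpoints is δ = arccos(p₁·p₂) ≈ 1.631 rad (93.5°).
Interpolate at f = 2/3 with slerp weights a = sin((1−f)δ)/sin δ ≈ 0.518, b = sin(fδ)/sin δ ≈ 0.887.
p = a·p₁ + b·p₂ ≈ (0.386, 0.573, 0.723); φ = arcsin(p_z) ≈ 46.30°, λ = atan2(p_y, p_x) ≈ 56.00°.

≈ lat 46.3°N, lon 56.0°E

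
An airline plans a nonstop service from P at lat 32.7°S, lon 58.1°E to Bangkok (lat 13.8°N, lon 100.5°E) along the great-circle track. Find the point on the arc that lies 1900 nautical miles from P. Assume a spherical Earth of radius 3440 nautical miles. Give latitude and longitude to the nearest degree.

Write both endpoints as unit vectors p₁, p₂ with components (cos φ cos λ, cos φ sin λ, sin φ).
The central angle between the endpoints is δ = arccos(p₁·p₂) ≈ 1.076 rad (61.7°). The total great-circle distance is δ·R ≈ 1.076 × 3440 ≈ 3702 nmi, so the target fraction is f = 1900/3702 ≈ 0.513.
Interpolate at f ≈ 0.513 with slerp weights a = sin((1−f)δ)/sin δ ≈ 0.568, b = sin(fδ)/sin δ ≈ 0.596.
p = a·p₁ + b·p₂ ≈ (0.147, 0.975, -0.165); φ = arcsin(p_z) ≈ -9.49°, λ = atan2(p_y, p_x) ≈ 81.41°.

≈ lat 9°S, lon 81°E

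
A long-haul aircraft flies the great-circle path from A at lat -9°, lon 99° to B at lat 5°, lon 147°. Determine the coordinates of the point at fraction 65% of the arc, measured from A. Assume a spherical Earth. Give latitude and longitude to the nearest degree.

Write both endpoints as unit vectors p₁, p₂ with components (cos φ cos λ, cos φ sin λ, sin φ).
The central angle between the endpoints is δ = arccos(p₁·p₂) ≈ 0.870 rad (49.9°).
Interpolate at f = 0.65 with slerp weights a = sin((1−f)δ)/sin δ ≈ 0.392, b = sin(fδ)/sin δ ≈ 0.701.
p = a·p₁ + b·p₂ ≈ (-0.646, 0.763, -0.000); φ = arcsin(p_z) ≈ -0.02°, λ = atan2(p_y, p_x) ≈ 130.27°.

≈ lat 0°, lon 130°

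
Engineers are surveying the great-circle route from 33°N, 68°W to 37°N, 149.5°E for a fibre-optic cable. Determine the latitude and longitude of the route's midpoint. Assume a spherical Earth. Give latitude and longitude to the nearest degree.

≈ 65°N, 135°W

From cos δ = sin φ₁ sin φ₂ + cos φ₁ cos φ₂ cos Δλ, the central angle is δ ≈ 1.776 rad (101.7°).
Interpolate at f = 1/2 with slerp weights a = sin((1−f)δ)/sin δ ≈ 0.792, b = sin(fδ)/sin δ ≈ 0.792.
p = a·p₁ + b·p₂ ≈ (-0.296, -0.295, 0.908); φ = arcsin(p_z) ≈ 65.29°, λ = atan2(p_y, p_x) ≈ -135.13°.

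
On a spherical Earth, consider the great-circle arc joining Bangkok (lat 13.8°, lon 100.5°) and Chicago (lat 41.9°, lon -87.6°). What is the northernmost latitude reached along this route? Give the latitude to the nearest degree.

The great circle lies in the plane with unit normal n̂ = (p₁ × p₂)/|p₁ × p₂|.
Here n̂_z ≈ +0.123; the vertex latitude is φ_max = arccos|n̂_z| ≈ 83.0°.
Check via Clairaut: cos φ_max = |cos φ₁| · sin C = cos(13.8°)·sin(7.3°) ≈ 0.123, again giving ≈ 83.0°.

≈ 83°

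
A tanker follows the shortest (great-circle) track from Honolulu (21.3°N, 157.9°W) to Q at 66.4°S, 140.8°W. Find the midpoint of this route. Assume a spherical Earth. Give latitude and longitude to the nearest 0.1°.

The haversine formula gives a central angle δ ≈ 1.547 rad (88.6°) between the endpoints.
Interpolate at f = 1/2 with slerp weights a = sin((1−f)δ)/sin δ ≈ 0.699, b = sin(fδ)/sin δ ≈ 0.699.
p = a·p₁ + b·p₂ ≈ (-0.820, -0.422, -0.387); φ = arcsin(p_z) ≈ -22.74°, λ = atan2(p_y, p_x) ≈ -152.78°.

≈ 22.7°S, 152.8°W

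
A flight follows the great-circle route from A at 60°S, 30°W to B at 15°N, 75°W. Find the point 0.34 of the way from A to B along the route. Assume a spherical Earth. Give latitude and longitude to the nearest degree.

Convert each endpoint to a unit vector on the sphere (x = cos φ cos λ, y = cos φ sin λ, z = sin φ).
The central angle between the endpoints is δ = arccos(p₁·p₂) ≈ 1.453 rad (83.3°).
Interpolate at f = 0.34 with slerp weights a = sin((1−f)δ)/sin δ ≈ 0.824, b = sin(fδ)/sin δ ≈ 0.478.
p = a·p₁ + b·p₂ ≈ (0.476, -0.652, -0.590); φ = arcsin(p_z) ≈ -36.18°, λ = atan2(p_y, p_x) ≈ -53.83°.

≈ 36°S, 54°W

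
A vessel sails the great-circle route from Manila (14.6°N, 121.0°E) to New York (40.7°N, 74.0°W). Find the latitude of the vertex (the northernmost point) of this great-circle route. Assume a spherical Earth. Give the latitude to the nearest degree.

The great circle lies in the plane with unit normal n̂ = (p₁ × p₂)/|p₁ × p₂|.
Here n̂_z ≈ +0.226; the vertex latitude is φ_max = arccos|n̂_z| ≈ 76.9°.
Check via Clairaut: cos φ_max = |cos φ₁| · sin C = cos(14.6°)·sin(13.5°) ≈ 0.226, again giving ≈ 76.9°.

≈ 77°N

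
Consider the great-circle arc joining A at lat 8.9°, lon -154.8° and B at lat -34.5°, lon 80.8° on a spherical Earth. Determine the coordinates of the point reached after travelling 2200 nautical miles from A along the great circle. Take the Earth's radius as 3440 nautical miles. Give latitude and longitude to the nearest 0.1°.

Write both endpoints as unit vectors p₁, p₂ with components (cos φ cos λ, cos φ sin λ, sin φ).
The central angle between the endpoints is δ = arccos(p₁·p₂) ≈ 2.150 rad (123.2°). The total great-circle distance is δ·R ≈ 2.150 × 3440 ≈ 7397 nmi, so the target fraction is f = 2200/7397 ≈ 0.297.
Interpolate at f ≈ 0.297 with slerp weights a = sin((1−f)δ)/sin δ ≈ 1.193, b = sin(fδ)/sin δ ≈ 0.713.
p = a·p₁ + b·p₂ ≈ (-0.972, 0.078, -0.219); φ = arcsin(p_z) ≈ -12.68°, λ = atan2(p_y, p_x) ≈ 175.39°.

≈ lat -12.7°, lon 175.4°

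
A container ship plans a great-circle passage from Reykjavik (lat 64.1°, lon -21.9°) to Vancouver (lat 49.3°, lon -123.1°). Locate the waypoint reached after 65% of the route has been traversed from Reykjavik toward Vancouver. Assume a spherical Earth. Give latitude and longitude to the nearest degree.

Write both endpoints as unit vectors p₁, p₂ with components (cos φ cos λ, cos φ sin λ, sin φ).
The central angle between the endpoints is δ = arccos(p₁·p₂) ≈ 0.894 rad (51.2°).
Interpolate at f = 0.65 with slerp weights a = sin((1−f)δ)/sin δ ≈ 0.395, b = sin(fδ)/sin δ ≈ 0.704.
p = a·p₁ + b·p₂ ≈ (-0.091, -0.449, 0.889); φ = arcsin(p_z) ≈ 62.74°, λ = atan2(p_y, p_x) ≈ -101.43°.

≈ lat 63°, lon -101°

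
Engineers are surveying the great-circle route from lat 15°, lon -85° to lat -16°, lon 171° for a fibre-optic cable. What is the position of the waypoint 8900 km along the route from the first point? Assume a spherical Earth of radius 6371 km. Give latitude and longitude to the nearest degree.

Convert each endpoint to a unit vector on the sphere (x = cos φ cos λ, y = cos φ sin λ, z = sin φ).
The central angle between the endpoints is δ = arccos(p₁·p₂) ≈ 1.871 rad (107.2°). The total great-circle distance is δ·R ≈ 1.871 × 6371 ≈ 11922 km, so the target fraction is f = 8900/11922 ≈ 0.747.
Interpolate at f ≈ 0.747 with slerp weights a = sin((1−f)δ)/sin δ ≈ 0.478, b = sin(fδ)/sin δ ≈ 1.031.
p = a·p₁ + b·p₂ ≈ (-0.939, -0.305, -0.160); φ = arcsin(p_z) ≈ -9.23°, λ = atan2(p_y, p_x) ≈ -162.00°.

≈ lat -9°, lon -162°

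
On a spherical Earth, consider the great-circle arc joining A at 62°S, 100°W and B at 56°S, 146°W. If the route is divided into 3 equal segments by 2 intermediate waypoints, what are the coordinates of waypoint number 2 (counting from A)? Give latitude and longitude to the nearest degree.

≈ 60°S, 133°W

Convert each endpoint to a unit vector on the sphere (x = cos φ cos λ, y = cos φ sin λ, z = sin φ).
The central angle between the endpoints is δ = arccos(p₁·p₂) ≈ 0.417 rad (23.9°).
Interpolate at f = 2/3 with slerp weights a = sin((1−f)δ)/sin δ ≈ 0.342, b = sin(fδ)/sin δ ≈ 0.678.
p = a·p₁ + b·p₂ ≈ (-0.342, -0.370, -0.864); φ = arcsin(p_z) ≈ -59.74°, λ = atan2(p_y, p_x) ≈ -132.75°.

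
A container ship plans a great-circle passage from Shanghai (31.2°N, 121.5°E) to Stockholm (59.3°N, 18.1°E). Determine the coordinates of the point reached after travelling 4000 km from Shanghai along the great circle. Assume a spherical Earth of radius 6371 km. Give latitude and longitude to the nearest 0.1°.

≈ 57.7°N, 85.9°E

Convert each endpoint to a unit vector on the sphere (x = cos φ cos λ, y = cos φ sin λ, z = sin φ).
The central angle between the endpoints is δ = arccos(p₁·p₂) ≈ 1.219 rad (69.9°). The total great-circle distance is δ·R ≈ 1.219 × 6371 ≈ 7769 km, so the target fraction is f = 4000/7769 ≈ 0.515.
Interpolate at f ≈ 0.515 with slerp weights a = sin((1−f)δ)/sin δ ≈ 0.594, b = sin(fδ)/sin δ ≈ 0.626.
p = a·p₁ + b·p₂ ≈ (0.038, 0.532, 0.846); φ = arcsin(p_z) ≈ 57.74°, λ = atan2(p_y, p_x) ≈ 85.90°.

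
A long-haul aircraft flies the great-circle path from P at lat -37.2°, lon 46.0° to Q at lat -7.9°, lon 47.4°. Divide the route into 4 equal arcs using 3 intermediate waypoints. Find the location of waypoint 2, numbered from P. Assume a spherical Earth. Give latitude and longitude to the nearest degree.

From cos δ = sin φ₁ sin φ₂ + cos φ₁ cos φ₂ cos Δλ, the central angle is δ ≈ 0.512 rad (29.3°).
Interpolate at f = 2/4 with slerp weights a = sin((1−f)δ)/sin δ ≈ 0.517, b = sin(fδ)/sin δ ≈ 0.517.
p = a·p₁ + b·p₂ ≈ (0.632, 0.673, -0.384); φ = arcsin(p_z) ≈ -22.55°, λ = atan2(p_y, p_x) ≈ 46.78°.

≈ lat -23°, lon 47°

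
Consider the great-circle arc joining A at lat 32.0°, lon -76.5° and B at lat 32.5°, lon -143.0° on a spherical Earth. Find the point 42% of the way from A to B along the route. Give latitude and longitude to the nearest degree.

≈ lat 37°, lon -104°

From cos δ = sin φ₁ sin φ₂ + cos φ₁ cos φ₂ cos Δλ, the central angle is δ ≈ 0.964 rad (55.3°).
Interpolate at f = 0.42 with slerp weights a = sin((1−f)δ)/sin δ ≈ 0.646, b = sin(fδ)/sin δ ≈ 0.480.
p = a·p₁ + b·p₂ ≈ (-0.195, -0.776, 0.600); φ = arcsin(p_z) ≈ 36.86°, λ = atan2(p_y, p_x) ≈ -104.12°.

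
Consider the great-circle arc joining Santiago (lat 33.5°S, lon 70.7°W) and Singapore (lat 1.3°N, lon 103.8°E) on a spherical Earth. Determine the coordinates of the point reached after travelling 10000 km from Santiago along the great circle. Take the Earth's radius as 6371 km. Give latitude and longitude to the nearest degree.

The haversine formula gives a central angle δ ≈ 2.572 rad (147.4°) between the endpoints. The total great-circle distance is δ·R ≈ 2.572 × 6371 ≈ 16389 km, so the target fraction is f = 10000/16389 ≈ 0.610.
Interpolate at f ≈ 0.610 with slerp weights a = sin((1−f)δ)/sin δ ≈ 1.564, b = sin(fδ)/sin δ ≈ 1.856.
p = a·p₁ + b·p₂ ≈ (-0.011, 0.570, -0.821); φ = arcsin(p_z) ≈ -55.21°, λ = atan2(p_y, p_x) ≈ 91.14°.

≈ lat 55°S, lon 91°E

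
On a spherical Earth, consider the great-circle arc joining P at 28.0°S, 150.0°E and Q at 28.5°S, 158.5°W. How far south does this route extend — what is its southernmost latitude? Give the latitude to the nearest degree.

The great circle lies in the plane with unit normal n̂ = (p₁ × p₂)/|p₁ × p₂|.
Here n̂_z ≈ +0.859; the vertex latitude is φ_max = arccos|n̂_z| ≈ 30.8°.
Check via Clairaut: cos φ_max = |cos φ₁| · sin C = cos(28.0°)·sin(103.4°) ≈ 0.859, again giving ≈ 30.8°.

≈ 31°S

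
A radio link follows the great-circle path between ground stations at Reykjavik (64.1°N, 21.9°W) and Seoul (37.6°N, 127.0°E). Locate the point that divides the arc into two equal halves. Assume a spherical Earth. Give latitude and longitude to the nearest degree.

≈ (73°N, 99°E)

Write both endpoints as unit vectors p₁, p₂ with components (cos φ cos λ, cos φ sin λ, sin φ).
The central angle between the endpoints is δ = arccos(p₁·p₂) ≈ 1.316 rad (75.4°).
Interpolate at f = 1/2 with slerp weights a = sin((1−f)δ)/sin δ ≈ 0.632, b = sin(fδ)/sin δ ≈ 0.632.
p = a·p₁ + b·p₂ ≈ (-0.045, 0.297, 0.954); φ = arcsin(p_z) ≈ 72.53°, λ = atan2(p_y, p_x) ≈ 98.66°.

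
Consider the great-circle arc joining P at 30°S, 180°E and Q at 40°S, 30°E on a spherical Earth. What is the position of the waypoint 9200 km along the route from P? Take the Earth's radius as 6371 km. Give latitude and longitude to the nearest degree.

Convert each endpoint to a unit vector on the sphere (x = cos φ cos λ, y = cos φ sin λ, z = sin φ).
The central angle between the endpoints is δ = arccos(p₁·p₂) ≈ 1.827 rad (104.7°). The total great-circle distance is δ·R ≈ 1.827 × 6371 ≈ 11638 km, so the target fraction is f = 9200/11638 ≈ 0.791.
Interpolate at f ≈ 0.791 with slerp weights a = sin((1−f)δ)/sin δ ≈ 0.386, b = sin(fδ)/sin δ ≈ 1.025.
p = a·p₁ + b·p₂ ≈ (0.346, 0.393, -0.852); φ = arcsin(p_z) ≈ -58.44°, λ = atan2(p_y, p_x) ≈ 48.62°.

≈ 58°S, 49°E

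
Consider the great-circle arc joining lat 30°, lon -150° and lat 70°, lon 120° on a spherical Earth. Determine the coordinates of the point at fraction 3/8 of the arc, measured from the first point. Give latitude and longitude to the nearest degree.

Write both endpoints as unit vectors p₁, p₂ with components (cos φ cos λ, cos φ sin λ, sin φ).
The central angle between the endpoints is δ = arccos(p₁·p₂) ≈ 1.082 rad (62.0°).
Interpolate at f = 3/8 with slerp weights a = sin((1−f)δ)/sin δ ≈ 0.709, b = sin(fδ)/sin δ ≈ 0.447.
p = a·p₁ + b·p₂ ≈ (-0.608, -0.175, 0.774); φ = arcsin(p_z) ≈ 50.76°, λ = atan2(p_y, p_x) ≈ -163.99°.

≈ lat 51°, lon -164°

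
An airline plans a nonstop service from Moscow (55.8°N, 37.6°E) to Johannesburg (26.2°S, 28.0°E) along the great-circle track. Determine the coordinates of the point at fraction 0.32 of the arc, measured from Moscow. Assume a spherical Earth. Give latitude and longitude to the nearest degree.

≈ 30°N, 33°E

Write both endpoints as unit vectors p₁, p₂ with components (cos φ cos λ, cos φ sin λ, sin φ).
The central angle between the endpoints is δ = arccos(p₁·p₂) ≈ 1.438 rad (82.4°).
Interpolate at f = 0.32 with slerp weights a = sin((1−f)δ)/sin δ ≈ 0.837, b = sin(fδ)/sin δ ≈ 0.448.
p = a·p₁ + b·p₂ ≈ (0.728, 0.476, 0.494); φ = arcsin(p_z) ≈ 29.62°, λ = atan2(p_y, p_x) ≈ 33.18°.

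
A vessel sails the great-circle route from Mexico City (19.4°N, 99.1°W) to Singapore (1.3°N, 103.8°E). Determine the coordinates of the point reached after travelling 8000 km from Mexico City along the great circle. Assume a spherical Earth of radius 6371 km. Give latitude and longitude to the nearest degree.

≈ (43°N, 178°E)

From cos δ = sin φ₁ sin φ₂ + cos φ₁ cos φ₂ cos Δλ, the central angle is δ ≈ 2.608 rad (149.4°). The total great-circle distance is δ·R ≈ 2.608 × 6371 ≈ 16617 km, so the target fraction is f = 8000/16617 ≈ 0.481.
Interpolate at f ≈ 0.481 with slerp weights a = sin((1−f)δ)/sin δ ≈ 1.920, b = sin(fδ)/sin δ ≈ 1.870.
p = a·p₁ + b·p₂ ≈ (-0.732, 0.027, 0.680); φ = arcsin(p_z) ≈ 42.87°, λ = atan2(p_y, p_x) ≈ 177.88°.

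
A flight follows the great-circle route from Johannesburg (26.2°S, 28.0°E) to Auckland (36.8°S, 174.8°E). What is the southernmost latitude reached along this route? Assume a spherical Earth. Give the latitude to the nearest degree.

The great circle lies in the plane with unit normal n̂ = (p₁ × p₂)/|p₁ × p₂|.
Here n̂_z ≈ +0.418; the vertex latitude is φ_max = arccos|n̂_z| ≈ 65.3°.
Check via Clairaut: cos φ_max = |cos φ₁| · sin C = cos(26.2°)·sin(152.2°) ≈ 0.418, again giving ≈ 65.3°.

≈ 65°S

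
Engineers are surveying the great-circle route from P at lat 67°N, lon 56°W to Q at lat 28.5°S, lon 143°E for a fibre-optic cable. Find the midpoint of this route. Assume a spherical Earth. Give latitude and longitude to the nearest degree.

≈ lat 40°N, lon 157°E

From cos δ = sin φ₁ sin φ₂ + cos φ₁ cos φ₂ cos Δλ, the central angle is δ ≈ 2.440 rad (139.8°).
Interpolate at f = 1/2 with slerp weights a = sin((1−f)δ)/sin δ ≈ 1.455, b = sin(fδ)/sin δ ≈ 1.455.
p = a·p₁ + b·p₂ ≈ (-0.703, 0.298, 0.645); φ = arcsin(p_z) ≈ 40.18°, λ = atan2(p_y, p_x) ≈ 157.02°.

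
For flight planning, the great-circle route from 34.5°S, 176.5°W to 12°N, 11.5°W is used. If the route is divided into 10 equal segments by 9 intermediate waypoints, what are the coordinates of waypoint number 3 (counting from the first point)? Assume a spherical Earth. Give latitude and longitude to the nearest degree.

Convert each endpoint to a unit vector on the sphere (x = cos φ cos λ, y = cos φ sin λ, z = sin φ).
The central angle between the endpoints is δ = arccos(p₁·p₂) ≈ 2.682 rad (153.7°).
Interpolate at f = 3/10 with slerp weights a = sin((1−f)δ)/sin δ ≈ 2.151, b = sin(fδ)/sin δ ≈ 1.626.
p = a·p₁ + b·p₂ ≈ (-0.211, -0.425, -0.880); φ = arcsin(p_z) ≈ -61.66°, λ = atan2(p_y, p_x) ≈ -116.36°.

≈ 62°S, 116°W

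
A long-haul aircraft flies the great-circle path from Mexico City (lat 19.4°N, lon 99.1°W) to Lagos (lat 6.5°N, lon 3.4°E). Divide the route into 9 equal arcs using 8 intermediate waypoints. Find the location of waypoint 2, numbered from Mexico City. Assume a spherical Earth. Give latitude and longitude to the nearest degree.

The haversine formula gives a central angle δ ≈ 1.737 rad (99.5°) between the endpoints.
Interpolate at f = 2/9 with slerp weights a = sin((1−f)δ)/sin δ ≈ 0.990, b = sin(fδ)/sin δ ≈ 0.382.
p = a·p₁ + b·p₂ ≈ (0.231, -0.899, 0.372); φ = arcsin(p_z) ≈ 21.83°, λ = atan2(p_y, p_x) ≈ -75.59°.

≈ lat 22°N, lon 76°W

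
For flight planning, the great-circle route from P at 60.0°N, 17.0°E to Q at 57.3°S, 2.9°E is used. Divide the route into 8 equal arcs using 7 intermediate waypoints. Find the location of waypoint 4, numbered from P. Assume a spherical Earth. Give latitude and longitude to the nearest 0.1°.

≈ 1.4°N, 9.7°E

The haversine formula gives a central angle δ ≈ 2.056 rad (117.8°) between the endpoints.
Interpolate at f = 4/8 with slerp weights a = sin((1−f)δ)/sin δ ≈ 0.968, b = sin(fδ)/sin δ ≈ 0.968.
p = a·p₁ + b·p₂ ≈ (0.985, 0.168, 0.024); φ = arcsin(p_z) ≈ 1.36°, λ = atan2(p_y, p_x) ≈ 9.68°.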